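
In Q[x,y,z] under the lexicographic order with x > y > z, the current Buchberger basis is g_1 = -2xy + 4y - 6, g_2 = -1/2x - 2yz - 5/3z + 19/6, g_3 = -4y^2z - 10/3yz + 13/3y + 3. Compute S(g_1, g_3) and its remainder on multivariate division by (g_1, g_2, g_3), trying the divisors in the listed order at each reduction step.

S(g_1, g_3) = -5/6xyz + 13/12xy + 3/4x - 2y^2z + 3yz; remainder on division = 0.

lcm(LM(g_1), LM(g_3)) = xy^2z.
S = (lcm/LT(g_1))·g_1 − (lcm/LT(g_3))·g_3 = -5/6xyz + 13/12xy + 3/4x - 2y^2z + 3yz.
Reduce S modulo (g_1, g_2, g_3) in that order:
  leading term xyz: subtract (5/12z)·g_1 from -5/6xyz + 13/12xy + 3/4x - 2y^2z + 3yz → 13/12xy + 3/4x - 2y^2z + 4/3yz + 5/2z
  leading term xy: subtract (-13/24)·g_1 from 13/12xy + 3/4x - 2y^2z + 4/3yz + 5/2z → 3/4x - 2y^2z + 4/3yz + 13/6y + 5/2z - 13/4
  leading term x: subtract (-3/2)·g_2 from 3/4x - 2y^2z + 4/3yz + 13/6y + 5/2z - 13/4 → -2y^2z - 5/3yz + 13/6y + 3/2
  leading term y^2z: subtract (1/2)·g_3 from -2y^2z - 5/3yz + 13/6y + 3/2 → 0
The remainder is 0, so this S-polynomial contributes no new basis element.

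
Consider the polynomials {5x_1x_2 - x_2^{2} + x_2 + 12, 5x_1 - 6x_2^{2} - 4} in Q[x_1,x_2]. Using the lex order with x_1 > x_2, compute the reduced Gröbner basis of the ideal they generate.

G = {x_1 - \tfrac{6}{5}x_2^{2} - \tfrac{4}{5}, x_2^{3} - \tfrac{1}{6}x_2^{2} + \tfrac{5}{6}x_2 + 2}

The reduced Gröbner basis is the canonical form of the ideal for this ordering.

f_1 = 5x_1x_2 - x_2^{2} + x_2 + 12, LT = x_1x_2.
f_2 = 5x_1 - 6x_2^{2} - 4, LT = x_1.

S(f_1,f_2): lcm = x_1x_2. S = \tfrac{6}{5}x_2^{3} - \tfrac{1}{5}x_2^{2} + x_2 + \tfrac{12}{5}.
  leading term x_2^{3}: no divisor's leading term divides it; move \tfrac{6}{5}x_2^{3} to the remainder.
  leading term x_2^{2}: no divisor's leading term divides it; move -\tfrac{1}{5}x_2^{2} to the remainder.
  leading term x_2: no divisor's leading term divides it; move x_2 to the remainder.
  leading term 1: no divisor's leading term divides it; move \tfrac{12}{5} to the remainder.
  remainder \tfrac{6}{5}x_2^{3} - \tfrac{1}{5}x_2^{2} + x_2 + \tfrac{12}{5} ≠ 0; add g_3 = \tfrac{6}{5}x_2^{3} - \tfrac{1}{5}x_2^{2} + x_2 + \tfrac{12}{5} to the basis.

The other S-polynomials (S(f_1,g_3), S(f_2,g_3)) all reduce to 0 modulo the current basis, so we have a Gröbner basis.
Inter-reduce: drop elements whose leading term is divisible by another's, tail-reduce, and make monic.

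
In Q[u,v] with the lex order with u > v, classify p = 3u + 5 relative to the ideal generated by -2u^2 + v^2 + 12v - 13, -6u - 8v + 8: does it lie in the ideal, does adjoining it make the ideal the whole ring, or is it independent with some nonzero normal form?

First compute the reduced Gröbner basis of I by Buchberger's algorithm.
f_1 = -2u^2 + v^2 + 12v - 13, LT = u^2.
f_2 = -6u - 8v + 8, LT = u.

S(f_1,f_2): lcm = u^2. S = -4/3uv + 4/3u - 1/2v^2 - 6v + 13/2.
  leading term uv: subtract (2/9v)·f_2 from -4/3uv + 4/3u - 1/2v^2 - 6v + 13/2 → 4/3u + 23/18v^2 - 70/9v + 13/2
  leading term u: subtract (-2/9)·f_2 from 4/3u + 23/18v^2 - 70/9v + 13/2 → 23/18v^2 - 86/9v + 149/18
  leading term v^2: no divisor's leading term divides it; move 23/18v^2 to the remainder.
  leading term v: no divisor's leading term divides it; move -86/9v to the remainder.
  leading term 1: no divisor's leading term divides it; move 149/18 to the remainder.
  remainder 23/18v^2 - 86/9v + 149/18 ≠ 0; add h_3 = 23/18v^2 - 86/9v + 149/18 to the basis.

S(f_1,h_3): leading monomials are coprime, so the S-polynomial reduces to 0 (Buchberger's first criterion).
S(f_2,h_3): leading monomials are coprime, so the S-polynomial reduces to 0 (Buchberger's first criterion).
Every S-polynomial of the final basis reduces to 0, so we have a Gröbner basis.
Inter-reduce: drop elements whose leading term is divisible by another's, tail-reduce, and make monic.
Reduced Gröbner basis: {u + 4/3v - 4/3, v^2 - 172/23v + 149/23}.
Label its elements g_1 = u + 4/3v - 4/3, g_2 = v^2 - 172/23v + 149/23.

Reduce p = 3u + 5 modulo G:
  leading term u: subtract (3)·g_1 from 3u + 5 → -4v + 9
  leading term v: no divisor's leading term divides it; move -4v to the remainder.
  leading term 1: no divisor's leading term divides it; move 9 to the remainder.
  normal form = -4v + 9.
The normal form is nonzero, so p ∉ I. Since p minus its normal form lies in I, I + (p) = I + (r) where r = -4v + 9; decide whether this ideal is the whole ring.
Run Buchberger on G together with r (pairs among the g_i already reduce to 0 since G is a Gröbner basis):
g_1 = u + 4/3v - 4/3, LT = u.
g_2 = v^2 - 172/23v + 149/23, LT = v^2.
r = -4v + 9, LT = v.

S(g_1,g_2): leading monomials are coprime, so the S-polynomial reduces to 0 (Buchberger's first criterion).
S(g_1,r): leading monomials are coprime, so the S-polynomial reduces to 0 (Buchberger's first criterion).
S(g_2,r): lcm = v^2. S = -481/92v + 149/23.
  leading term v: subtract (481/368)·r from -481/92v + 149/23 → -1945/368
  leading term 1: no divisor's leading term divides it; move -1945/368 to the remainder.
  remainder -1945/368 ≠ 0; add m_4 = -1945/368 to the basis.

S(g_1,m_4): leading monomials are coprime, so the S-polynomial reduces to 0 (Buchberger's first criterion).
S(g_2,m_4): leading monomials are coprime, so the S-polynomial reduces to 0 (Buchberger's first criterion).
S(r,m_4): leading monomials are coprime, so the S-polynomial reduces to 0 (Buchberger's first criterion).
Every S-polynomial of the final basis reduces to 0, so we have a Gröbner basis.
Inter-reduce: drop elements whose leading term is divisible by another's, tail-reduce, and make monic.
Reduced Gröbner basis: {1}.
The reduced Gröbner basis of I + (p) is {1}: the ideal is the whole ring, so the enlarged system has no common solution — adjoining p is inconsistent.

Adjoining 3u + 5 makes the ideal the whole ring: the system is inconsistent.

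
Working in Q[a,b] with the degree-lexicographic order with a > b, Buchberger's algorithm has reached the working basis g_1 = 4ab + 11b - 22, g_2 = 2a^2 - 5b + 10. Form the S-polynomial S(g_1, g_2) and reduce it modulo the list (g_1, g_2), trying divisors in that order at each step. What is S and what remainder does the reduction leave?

lcm(LM(g_1), LM(g_2)) = a^2b.
S = (lcm/LT(g_1))·g_1 − (lcm/LT(g_2))·g_2 = 11/4ab + 5/2b^2 - 11/2a - 5b.
Reduce S modulo (g_1, g_2) in that order:
  leading term ab: subtract (11/16)·g_1 from 11/4ab + 5/2b^2 - 11/2a - 5b → 5/2b^2 - 11/2a - 201/16b + 121/8
  leading term b^2: no divisor's leading term divides it; move 5/2b^2 to the remainder.
  leading term a: no divisor's leading term divides it; move -11/2a to the remainder.
  leading term b: no divisor's leading term divides it; move -201/16b to the remainder.
  leading term 1: no divisor's leading term divides it; move 121/8 to the remainder.
The remainder 5/2b^2 - 11/2a - 201/16b + 121/8 is nonzero, so it would be added as the next basis element.
An S-polynomial is built so that the two leading terms cancel; whether anything survives reduction is exactly the Gröbner-basis criterion.

S(g_1, g_2) = 11/4ab + 5/2b^2 - 11/2a - 5b; remainder on division = 5/2b^2 - 11/2a - 201/16b + 121/8.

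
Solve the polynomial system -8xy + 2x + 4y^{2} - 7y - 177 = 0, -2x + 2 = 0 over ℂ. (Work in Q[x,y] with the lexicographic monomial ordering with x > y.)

Compute a lex Gröbner basis by Buchberger's algorithm.
f_1 = -8xy + 2x + 4y^{2} - 7y - 177, LT = xy.
f_2 = -2x + 2, LT = x.

S(f_1,f_2): lcm = xy. S = -\tfrac{1}{4}x - \tfrac{1}{2}y^{2} + \tfrac{15}{8}y + \tfrac{177}{8}.
  reduce S modulo (f_1, f_2):
  remainder -\tfrac{1}{2}y^{2} + \tfrac{15}{8}y + \tfrac{175}{8} ≠ 0; add h_3 = -\tfrac{1}{2}y^{2} + \tfrac{15}{8}y + \tfrac{175}{8} to the basis.

The other S-polynomials (S(f_1,h_3), S(f_2,h_3)) all reduce to 0 modulo the current basis, so we have a Gröbner basis.
Inter-reduce: drop elements whose leading term is divisible by another's, tail-reduce, and make monic.
Reduced Gröbner basis: {x - 1, y^{2} - \tfrac{15}{4}y - \tfrac{175}{4}}.

The lex basis is triangular: the last element involves only y. Solving y^{2} - \tfrac{15}{4}y - \tfrac{175}{4} = 0 gives y ∈ {-5, 35/4}; substituting each value into the earlier elements determines the remaining variables.
  y = -5: the earlier basis element becomes x - 1 = 0, giving x = 1 — point (1, -5).
  y = 35/4: the earlier basis element becomes x - 1 = 0, giving x = 1 — point (1, 35/4).
A lex Gröbner basis triangularizes the system, enabling back-substitution.

{(1, -5), (1, 35/4)}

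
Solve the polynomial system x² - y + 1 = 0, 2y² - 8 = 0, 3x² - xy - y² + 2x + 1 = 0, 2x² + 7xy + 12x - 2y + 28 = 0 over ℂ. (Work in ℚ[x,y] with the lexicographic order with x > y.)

Compute a lex Gröbner basis by Buchberger's algorithm.
f_1 = x² - y + 1, LT = x².
f_2 = 2y² - 8, LT = y².
f_3 = 3x² - xy + 2x - y² + 1, LT = x².
f_4 = 2x² + 7xy + 12x - 2y + 28, LT = x².

S(f_1,f_3): lcm = x². S = ⅓xy - ⅔x + ⅓y² - y + ⅔.
  reduce S modulo (f_1, f_2, f_3, f_4):
  remainder ⅓xy - ⅔x - y + 2 ≠ 0; add h_5 = ⅓xy - ⅔x - y + 2 to the basis.

S(f_1,f_4): lcm = x². S = -7/2xy - 6x - 13.
  reduce S modulo (f_1, f_2, f_3, f_4, h_5):
  remainder -13x - 21/2y + 8 ≠ 0; add h_6 = -13x - 21/2y + 8 to the basis.

S(f_1,h_5): lcm = x²y. S = 2x² + 3xy - 6x - y² + y.
  reduce S modulo (f_1, f_2, f_3, f_4, h_5, h_6):
  remainder 12y - 24 ≠ 0; add h_7 = 12y - 24 to the basis.

The other S-polynomials (S(f_1,f_2), S(f_2,f_3), S(f_2,f_4), S(f_3,f_4), S(f_2,h_5), S(f_3,h_5), S(f_4,h_5), S(f_1,h_6), S(f_2,h_6), S(f_3,h_6), S(f_4,h_6), S(h_5,h_6), S(f_1,h_7), S(f_2,h_7), S(f_3,h_7), S(f_4,h_7), S(h_5,h_7), S(h_6,h_7)) all reduce to 0 modulo the current basis, so we have a Gröbner basis.
Inter-reduce: drop elements whose leading term is divisible by another's, tail-reduce, and make monic.
Reduced Gröbner basis: {x + 1, y - 2}.

The lex basis is triangular: the last element involves only y. Solving y - 2 = 0 gives y ∈ {2}; substituting each value into the earlier elements determines the remaining variables.
  y = 2: the earlier basis element becomes x + 1 = 0, giving x = -1 — point (-1, 2).

{(-1, 2)}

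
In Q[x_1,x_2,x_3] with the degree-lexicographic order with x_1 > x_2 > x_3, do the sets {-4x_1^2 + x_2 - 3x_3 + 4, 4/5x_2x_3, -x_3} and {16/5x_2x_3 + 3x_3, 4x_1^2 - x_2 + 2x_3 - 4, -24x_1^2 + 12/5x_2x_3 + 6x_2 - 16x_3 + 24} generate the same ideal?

For a fixed monomial order, each ideal has a unique reduced Gröbner basis; comparing bases decides equality.
Buchberger on the first generating set:
f_1 = -4x_1^2 + x_2 - 3x_3 + 4, LT = x_1^2.
f_2 = 4/5x_2x_3, LT = x_2x_3.
f_3 = -x_3, LT = x_3.

The S-polynomials (S(f_1,f_2), S(f_1,f_3), S(f_2,f_3)) all reduce to 0 modulo the current basis, so we have a Gröbner basis.
Inter-reduce: drop elements whose leading term is divisible by another's, tail-reduce, and make monic.
Reduced Gröbner basis: {x_1^2 - 1/4x_2 - 1, x_3}.

Buchberger on the second generating set:
h_1 = 16/5x_2x_3 + 3x_3, LT = x_2x_3.
h_2 = 4x_1^2 - x_2 + 2x_3 - 4, LT = x_1^2.
h_3 = -24x_1^2 + 12/5x_2x_3 + 6x_2 - 16x_3 + 24, LT = x_1^2.

S(h_2,h_3): lcm = x_1^2. S = 1/10x_2x_3 - 1/6x_3.
  leading term x_2x_3: subtract (1/32)·h_1 from 1/10x_2x_3 - 1/6x_3 → -25/96x_3
  leading term x_3: no divisor's leading term divides it; move -25/96x_3 to the remainder.
  remainder -25/96x_3 ≠ 0; add k_4 = -25/96x_3 to the basis.

The other S-polynomials (S(h_1,h_2), S(h_1,h_3), S(h_1,k_4), S(h_2,k_4), S(h_3,k_4)) all reduce to 0 modulo the current basis, so we have a Gröbner basis.
Inter-reduce: drop elements whose leading term is divisible by another's, tail-reduce, and make monic.
Reduced Gröbner basis: {x_1^2 - 1/4x_2 - 1, x_3}.

The two bases agree; hence the ideals are identical.

Yes, the ideals are equal.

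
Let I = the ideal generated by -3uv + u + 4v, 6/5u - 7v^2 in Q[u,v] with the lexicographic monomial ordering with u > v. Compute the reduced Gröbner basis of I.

f_1 = -3uv + u + 4v, LT = uv.
f_2 = 6/5u - 7v^2, LT = u.

S(f_1,f_2): lcm = uv. S = -1/3u + 35/6v^3 - 4/3v.
  reduce S modulo (f_1, f_2):
  remainder 35/6v^3 - 35/18v^2 - 4/3v ≠ 0; add g_3 = 35/6v^3 - 35/18v^2 - 4/3v to the basis.

The other S-polynomials (S(f_1,g_3), S(f_2,g_3)) all reduce to 0 modulo the current basis, so we have a Gröbner basis.
Inter-reduce: drop elements whose leading term is divisible by another's, tail-reduce, and make monic.

G = {u - 35/6v^2, v^3 - 1/3v^2 - 8/35v}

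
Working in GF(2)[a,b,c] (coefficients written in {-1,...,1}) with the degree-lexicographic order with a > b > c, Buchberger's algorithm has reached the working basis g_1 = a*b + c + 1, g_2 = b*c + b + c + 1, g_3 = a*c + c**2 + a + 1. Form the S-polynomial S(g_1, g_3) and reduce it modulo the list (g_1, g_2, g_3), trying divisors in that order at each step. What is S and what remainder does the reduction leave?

lcm(LM(g_1), LM(g_3)) = a*b*c.
S = (lcm/LT(g_1))·g_1 − (lcm/LT(g_3))·g_3 = b*c**2 + a*b + c**2 + b + c.
Reduce S modulo (g_1, g_2, g_3) in that order:
  leading term b*c**2: subtract (c)·g_2 from b*c**2 + a*b + c**2 + b + c → a*b + b*c + b
  leading term a*b: subtract (1)·g_1 from a*b + b*c + b → b*c + b + c + 1
  leading term b*c: subtract (1)·g_2 from b*c + b + c + 1 → 0
The remainder is 0, so this S-polynomial contributes no new basis element.

S(g_1, g_3) = b*c**2 + a*b + c**2 + b + c; remainder on division = 0.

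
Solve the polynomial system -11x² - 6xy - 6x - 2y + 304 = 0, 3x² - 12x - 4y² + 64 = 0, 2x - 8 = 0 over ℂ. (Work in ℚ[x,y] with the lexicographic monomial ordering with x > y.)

{(4, 4)}

Compute a lex Gröbner basis by Buchberger's algorithm.
f_1 = -11x² - 6xy - 6x - 2y + 304, LT = x².
f_2 = 3x² - 12x - 4y² + 64, LT = x².
f_3 = 2x - 8, LT = x.

S(f_1,f_2): lcm = x². S = 6/11xy + 50/11x + 4/3y² + 2/11y - 1616/33.
  leading term xy: subtract (3/11y)·f_3 from 6/11xy + 50/11x + 4/3y² + 2/11y - 1616/33 → 50/11x + 4/3y² + 26/11y - 1616/33
  leading term x: subtract (25/11)·f_3 from 50/11x + 4/3y² + 26/11y - 1616/33 → 4/3y² + 26/11y - 1016/33
  leading term y²: no divisor's leading term divides it; move 4/3y² to the remainder.
  leading term y: no divisor's leading term divides it; move 26/11y to the remainder.
  leading term 1: no divisor's leading term divides it; move -1016/33 to the remainder.
  remainder 4/3y² + 26/11y - 1016/33 ≠ 0; add h_4 = 4/3y² + 26/11y - 1016/33 to the basis.

S(f_1,f_3): lcm = x². S = 6/11xy + 50/11x + 2/11y - 304/11.
  leading term xy: subtract (3/11y)·f_3 from 6/11xy + 50/11x + 2/11y - 304/11 → 50/11x + 26/11y - 304/11
  leading term x: subtract (25/11)·f_3 from 50/11x + 26/11y - 304/11 → 26/11y - 104/11
  leading term y: no divisor's leading term divides it; move 26/11y to the remainder.
  leading term 1: no divisor's leading term divides it; move -104/11 to the remainder.
  remainder 26/11y - 104/11 ≠ 0; add h_5 = 26/11y - 104/11 to the basis.

The other S-polynomials (S(f_2,f_3), S(f_1,h_4), S(f_2,h_4), S(f_3,h_4), S(f_1,h_5), S(f_2,h_5), S(f_3,h_5), S(h_4,h_5)) all reduce to 0 modulo the current basis, so we have a Gröbner basis.
Inter-reduce: drop elements whose leading term is divisible by another's, tail-reduce, and make monic.
Reduced Gröbner basis: {x - 4, y - 4}.

Elimination: the polynomial y - 4 lies in the elimination ideal for y, so y ∈ {4}. For each such y, the remaining basis elements (now univariate) give the rest of the solution.
  y = 4: the earlier basis element becomes x - 4 = 0, giving x = 4 — point (4, 4).
Substituting each solution back into the original system confirms all equations vanish.
A lex Gröbner basis triangularizes the system, enabling back-substitution.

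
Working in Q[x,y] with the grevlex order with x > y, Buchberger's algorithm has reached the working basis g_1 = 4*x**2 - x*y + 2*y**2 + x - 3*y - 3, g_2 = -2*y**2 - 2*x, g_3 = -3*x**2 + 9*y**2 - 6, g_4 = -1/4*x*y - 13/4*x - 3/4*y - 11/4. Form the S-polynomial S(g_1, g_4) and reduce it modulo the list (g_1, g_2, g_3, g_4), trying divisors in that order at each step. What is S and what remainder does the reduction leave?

lcm(LM(g_1), LM(g_4)) = x**2*y.
S = (lcm/LT(g_1))·g_1 − (lcm/LT(g_4))·g_4 = -1/4*x*y**2 + 1/2*y**3 - 13*x**2 - 11/4*x*y - 3/4*y**2 - 11*x - 3/4*y.
Reduce S modulo (g_1, g_2, g_3, g_4) in that order:
  leading term x*y**2: subtract (1/8*x)·g_2 from -1/4*x*y**2 + 1/2*y**3 - 13*x**2 - 11/4*x*y - 3/4*y**2 - 11*x - 3/4*y → 1/2*y**3 - 51/4*x**2 - 11/4*x*y - 3/4*y**2 - 11*x - 3/4*y
  leading term y**3: subtract (-1/4*y)·g_2 from 1/2*y**3 - 51/4*x**2 - 11/4*x*y - 3/4*y**2 - 11*x - 3/4*y → -51/4*x**2 - 13/4*x*y - 3/4*y**2 - 11*x - 3/4*y
  leading term x**2: subtract (-51/16)·g_1 from -51/4*x**2 - 13/4*x*y - 3/4*y**2 - 11*x - 3/4*y → -103/16*x*y + 45/8*y**2 - 125/16*x - 165/16*y - 153/16
  leading term x*y: subtract (103/4)·g_4 from -103/16*x*y + 45/8*y**2 - 125/16*x - 165/16*y - 153/16 → 45/8*y**2 + 607/8*x + 9*y + 245/4
  leading term y**2: subtract (-45/16)·g_2 from 45/8*y**2 + 607/8*x + 9*y + 245/4 → 281/4*x + 9*y + 245/4
  leading term x: no divisor's leading term divides it; move 281/4*x to the remainder.
  leading term y: no divisor's leading term divides it; move 9*y to the remainder.
  leading term 1: no divisor's leading term divides it; move 245/4 to the remainder.
The remainder 281/4*x + 9*y + 245/4 is nonzero, so it would be added as the next basis element.

S(g_1, g_4) = -1/4*x*y**2 + 1/2*y**3 - 13*x**2 - 11/4*x*y - 3/4*y**2 - 11*x - 3/4*y; remainder on division = 281/4*x + 9*y + 245/4.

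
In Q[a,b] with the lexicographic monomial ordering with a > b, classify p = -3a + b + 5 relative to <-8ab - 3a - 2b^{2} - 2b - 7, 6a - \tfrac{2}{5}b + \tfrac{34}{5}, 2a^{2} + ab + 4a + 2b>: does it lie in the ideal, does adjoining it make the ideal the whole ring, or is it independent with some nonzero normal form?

First compute the reduced Gröbner basis of I by Buchberger's algorithm.
f_1 = -8ab - 3a - 2b^{2} - 2b - 7, LT = ab.
f_2 = 6a - \tfrac{2}{5}b + \tfrac{34}{5}, LT = a.
f_3 = 2a^{2} + ab + 4a + 2b, LT = a^{2}.

S(f_1,f_2): lcm = ab. S = \tfrac{3}{8}a + \tfrac{19}{60}b^{2} - \tfrac{53}{60}b + \tfrac{7}{8}.
  leading term a: subtract (\tfrac{1}{16})·f_2 from \tfrac{3}{8}a + \tfrac{19}{60}b^{2} - \tfrac{53}{60}b + \tfrac{7}{8} → \tfrac{19}{60}b^{2} - \tfrac{103}{120}b + \tfrac{9}{20}
  leading term b^{2}: no divisor's leading term divides it; move \tfrac{19}{60}b^{2} to the remainder.
  leading term b: no divisor's leading term divides it; move -\tfrac{103}{120}b to the remainder.
  leading term 1: no divisor's leading term divides it; move \tfrac{9}{20} to the remainder.
  remainder \tfrac{19}{60}b^{2} - \tfrac{103}{120}b + \tfrac{9}{20} ≠ 0; add h_4 = \tfrac{19}{60}b^{2} - \tfrac{103}{120}b + \tfrac{9}{20} to the basis.

S(f_1,f_3): lcm = a^{2}b. S = \tfrac{3}{8}a^{2} - \tfrac{1}{4}ab^{2} - \tfrac{7}{4}ab + \tfrac{7}{8}a - b^{2}.
  leading term a^{2}: subtract (\tfrac{1}{16}a)·f_2 from \tfrac{3}{8}a^{2} - \tfrac{1}{4}ab^{2} - \tfrac{7}{4}ab + \tfrac{7}{8}a - b^{2} → -\tfrac{1}{4}ab^{2} - \tfrac{69}{40}ab + \tfrac{9}{20}a - b^{2}
  leading term ab^{2}: subtract (\tfrac{1}{32}b)·f_1 from -\tfrac{1}{4}ab^{2} - \tfrac{69}{40}ab + \tfrac{9}{20}a - b^{2} → -\tfrac{261}{160}ab + \tfrac{9}{20}a + \tfrac{1}{16}b^{3} - \tfrac{15}{16}b^{2} + \tfrac{7}{32}b
  leading term ab: subtract (\tfrac{261}{1280})·f_1 from -\tfrac{261}{160}ab + \tfrac{9}{20}a + \tfrac{1}{16}b^{3} - \tfrac{15}{16}b^{2} + \tfrac{7}{32}b → \tfrac{1359}{1280}a + \tfrac{1}{16}b^{3} - \tfrac{339}{640}b^{2} + \tfrac{401}{640}b + \tfrac{1827}{1280}
  leading term a: subtract (\tfrac{453}{2560})·f_2 from \tfrac{1359}{1280}a + \tfrac{1}{16}b^{3} - \tfrac{339}{640}b^{2} + \tfrac{401}{640}b + \tfrac{1827}{1280} → \tfrac{1}{16}b^{3} - \tfrac{339}{640}b^{2} + \tfrac{4463}{6400}b + \tfrac{717}{3200}
  leading term b^{3}: subtract (\tfrac{15}{76}b)·h_4 from \tfrac{1}{16}b^{3} - \tfrac{339}{640}b^{2} + \tfrac{4463}{6400}b + \tfrac{717}{3200} → -\tfrac{4381}{12160}b^{2} + \tfrac{73997}{121600}b + \tfrac{717}{3200}
  leading term b^{2}: subtract (-\tfrac{13143}{11552})·h_4 from -\tfrac{4381}{12160}b^{2} + \tfrac{73997}{121600}b + \tfrac{717}{3200} → -\tfrac{26571}{72200}b + \tfrac{26571}{36100}
  leading term b: no divisor's leading term divides it; move -\tfrac{26571}{72200}b to the remainder.
  leading term 1: no divisor's leading term divides it; move \tfrac{26571}{36100} to the remainder.
  remainder -\tfrac{26571}{72200}b + \tfrac{26571}{36100} ≠ 0; add h_5 = -\tfrac{26571}{72200}b + \tfrac{26571}{36100} to the basis.

The other S-polynomials (S(f_2,f_3), S(f_1,h_4), S(f_2,h_4), S(f_3,h_4), S(f_1,h_5), S(f_2,h_5), S(f_3,h_5), S(h_4,h_5)) all reduce to 0 modulo the current basis, so we have a Gröbner basis.
Inter-reduce: drop elements whose leading term is divisible by another's, tail-reduce, and make monic.
Reduced Gröbner basis: {a + 1, b - 2}.
Label its elements g_1 = a + 1, g_2 = b - 2.

Reduce p = -3a + b + 5 modulo G:
  leading term a: subtract (-3)·g_1 from -3a + b + 5 → b + 8
  leading term b: subtract (1)·g_2 from b + 8 → 10
  leading term 1: no divisor's leading term divides it; move 10 to the remainder.
  normal form = 10.
The normal form is nonzero, so p ∉ I. Since p minus its normal form lies in I, I + (p) = I + (r) where r = 10; decide whether this ideal is the whole ring.
Here r = 10 is a nonzero constant, hence a unit: 1 ∈ I + (p), the Gröbner basis of I + (p) is {1}, and the enlarged system has no common solution — adjoining p is inconsistent.

Ideal membership is decidable via reduction modulo a Gröbner basis.

Adjoining -3a + b + 5 makes the ideal the whole ring: the system is inconsistent.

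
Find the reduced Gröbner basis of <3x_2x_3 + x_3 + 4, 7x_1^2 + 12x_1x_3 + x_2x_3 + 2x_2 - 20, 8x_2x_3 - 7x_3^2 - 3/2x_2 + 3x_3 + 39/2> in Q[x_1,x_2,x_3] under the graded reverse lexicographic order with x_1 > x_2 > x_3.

f_1 = 3x_2x_3 + x_3 + 4, LT = x_2x_3.
f_2 = 7x_1^2 + 12x_1x_3 + x_2x_3 + 2x_2 - 20, LT = x_1^2.
f_3 = 8x_2x_3 - 7x_3^2 - 3/2x_2 + 3x_3 + 39/2, LT = x_2x_3.

S(f_1,f_3): lcm = x_2x_3. S = 7/8x_3^2 + 3/16x_2 - 1/24x_3 - 53/48.
  reduce S modulo (f_1, f_2, f_3):
  remainder 7/8x_3^2 + 3/16x_2 - 1/24x_3 - 53/48 ≠ 0; add g_4 = 7/8x_3^2 + 3/16x_2 - 1/24x_3 - 53/48 to the basis.

S(f_1,g_4): lcm = x_2x_3^2. S = -3/14x_2^2 + 1/21x_2x_3 + 1/3x_3^2 + 53/42x_2 + 4/3x_3.
  reduce S modulo (f_1, f_2, f_3, g_4):
  remainder -3/14x_2^2 + 25/21x_2 + 4/3x_3 + 5/14 ≠ 0; add g_5 = -3/14x_2^2 + 25/21x_2 + 4/3x_3 + 5/14 to the basis.

The other S-polynomials (S(f_1,f_2), S(f_2,f_3), S(f_2,g_4), S(f_3,g_4), S(f_1,g_5), S(f_2,g_5), S(f_3,g_5), S(g_4,g_5)) all reduce to 0 modulo the current basis, so we have a Gröbner basis.
Inter-reduce: drop elements whose leading term is divisible by another's, tail-reduce, and make monic.

G = {x_1^2 + 12/7x_1x_3 + 2/7x_2 - 1/21x_3 - 64/21, x_2^2 - 50/9x_2 - 56/9x_3 - 5/3, x_2x_3 + 1/3x_3 + 4/3, x_3^2 + 3/14x_2 - 1/21x_3 - 53/42}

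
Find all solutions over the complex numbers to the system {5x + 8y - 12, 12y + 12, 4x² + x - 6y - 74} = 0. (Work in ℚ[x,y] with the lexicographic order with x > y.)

{(4, -1)}

Compute a lex Gröbner basis by Buchberger's algorithm.
f_1 = 5x + 8y - 12, LT = x.
f_2 = 12y + 12, LT = y.
f_3 = 4x² + x - 6y - 74, LT = x².

The S-polynomials (S(f_1,f_2), S(f_1,f_3), S(f_2,f_3)) all reduce to 0 modulo the current basis, so we have a Gröbner basis.
Inter-reduce: drop elements whose leading term is divisible by another's, tail-reduce, and make monic.
Reduced Gröbner basis: {x - 4, y + 1}.

The lex basis is triangular: the last element involves only y. Solving y + 1 = 0 gives y ∈ {-1}; substituting each value into the earlier elements determines the remaining variables.
  y = -1: the earlier basis element becomes x - 4 = 0, giving x = 4 — point (4, -1).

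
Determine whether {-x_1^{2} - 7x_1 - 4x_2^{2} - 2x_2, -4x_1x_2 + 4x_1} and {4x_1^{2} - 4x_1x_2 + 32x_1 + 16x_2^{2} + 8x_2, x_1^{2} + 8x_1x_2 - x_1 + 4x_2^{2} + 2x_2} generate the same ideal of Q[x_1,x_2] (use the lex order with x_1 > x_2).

For a fixed monomial order, each ideal has a unique reduced Gröbner basis; comparing bases decides equality.
Buchberger on the first generating set:
f_1 = -x_1^{2} - 7x_1 - 4x_2^{2} - 2x_2, LT = x_1^{2}.
f_2 = -4x_1x_2 + 4x_1, LT = x_1x_2.

S(f_1,f_2): lcm = x_1^{2}x_2. S = x_1^{2} + 7x_1x_2 + 4x_2^{3} + 2x_2^{2}.
  reduce S modulo (f_1, f_2):
  remainder 4x_2^{3} - 2x_2^{2} - 2x_2 ≠ 0; add g_3 = 4x_2^{3} - 2x_2^{2} - 2x_2 to the basis.

The other S-polynomials (S(f_1,g_3), S(f_2,g_3)) all reduce to 0 modulo the current basis, so we have a Gröbner basis.
Inter-reduce: drop elements whose leading term is divisible by another's, tail-reduce, and make monic.
Reduced Gröbner basis: {x_1^{2} + 7x_1 + 4x_2^{2} + 2x_2, x_1x_2 - x_1, x_2^{3} - \tfrac{1}{2}x_2^{2} - \tfrac{1}{2}x_2}.

Buchberger on the second generating set:
h_1 = 4x_1^{2} - 4x_1x_2 + 32x_1 + 16x_2^{2} + 8x_2, LT = x_1^{2}.
h_2 = x_1^{2} + 8x_1x_2 - x_1 + 4x_2^{2} + 2x_2, LT = x_1^{2}.

S(h_1,h_2): lcm = x_1^{2}. S = -9x_1x_2 + 9x_1.
  reduce S modulo (h_1, h_2):
  remainder -9x_1x_2 + 9x_1 ≠ 0; add k_3 = -9x_1x_2 + 9x_1 to the basis.

S(h_1,k_3): lcm = x_1^{2}x_2. S = x_1^{2} - x_1x_2^{2} + 8x_1x_2 + 4x_2^{3} + 2x_2^{2}.
  reduce S modulo (h_1, h_2, k_3):
  remainder 4x_2^{3} - 2x_2^{2} - 2x_2 ≠ 0; add k_4 = 4x_2^{3} - 2x_2^{2} - 2x_2 to the basis.

The other S-polynomials (S(h_2,k_3), S(h_1,k_4), S(h_2,k_4), S(k_3,k_4)) all reduce to 0 modulo the current basis, so we have a Gröbner basis.
Inter-reduce: drop elements whose leading term is divisible by another's, tail-reduce, and make monic.
Reduced Gröbner basis: {x_1^{2} + 7x_1 + 4x_2^{2} + 2x_2, x_1x_2 - x_1, x_2^{3} - \tfrac{1}{2}x_2^{2} - \tfrac{1}{2}x_2}.

The two bases agree; hence the ideals are identical.

Yes, the ideals are equal.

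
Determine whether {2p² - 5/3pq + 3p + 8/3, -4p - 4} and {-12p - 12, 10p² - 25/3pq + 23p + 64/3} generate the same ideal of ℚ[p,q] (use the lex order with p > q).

Equality of ideals is decidable: compute both reduced Gröbner bases (unique for the ordering) and check whether they agree.
Buchberger on the first generating set:
f_1 = 2p² - 5/3pq + 3p + 8/3, LT = p².
f_2 = -4p - 4, LT = p.

S(f_1,f_2): lcm = p². S = -⅚pq + ½p + 4/3.
  leading term pq: subtract (5/24q)·f_2 from -⅚pq + ½p + 4/3 → ½p + ⅚q + 4/3
  leading term p: subtract (-⅛)·f_2 from ½p + ⅚q + 4/3 → ⅚q + ⅚
  leading term q: no divisor's leading term divides it; move ⅚q to the remainder.
  leading term 1: no divisor's leading term divides it; move ⅚ to the remainder.
  remainder ⅚q + ⅚ ≠ 0; add g_3 = ⅚q + ⅚ to the basis.

The other S-polynomials (S(f_1,g_3), S(f_2,g_3)) all reduce to 0 modulo the current basis, so we have a Gröbner basis.
Inter-reduce: drop elements whose leading term is divisible by another's, tail-reduce, and make monic.
Reduced Gröbner basis: {p + 1, q + 1}.

Buchberger on the second generating set:
h_1 = -12p - 12, LT = p.
h_2 = 10p² - 25/3pq + 23p + 64/3, LT = p².

S(h_1,h_2): lcm = p². S = ⅚pq - 13/10p - 32/15.
  leading term pq: subtract (-5/72q)·h_1 from ⅚pq - 13/10p - 32/15 → -13/10p - ⅚q - 32/15
  leading term p: subtract (13/120)·h_1 from -13/10p - ⅚q - 32/15 → -⅚q - ⅚
  leading term q: no divisor's leading term divides it; move -⅚q to the remainder.
  leading term 1: no divisor's leading term divides it; move -⅚ to the remainder.
  remainder -⅚q - ⅚ ≠ 0; add k_3 = -⅚q - ⅚ to the basis.

The other S-polynomials (S(h_1,k_3), S(h_2,k_3)) all reduce to 0 modulo the current basis, so we have a Gröbner basis.
Inter-reduce: drop elements whose leading term is divisible by another's, tail-reduce, and make monic.
Reduced Gröbner basis: {p + 1, q + 1}.

Same reduced basis, so the two generating sets span the same ideal.

Yes, the ideals are equal.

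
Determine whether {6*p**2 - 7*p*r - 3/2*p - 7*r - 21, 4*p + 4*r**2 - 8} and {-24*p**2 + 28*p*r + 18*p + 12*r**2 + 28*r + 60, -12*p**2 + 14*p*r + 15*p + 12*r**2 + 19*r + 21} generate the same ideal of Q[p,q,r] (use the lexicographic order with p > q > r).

Two ideals are equal iff their reduced Gröbner bases coincide (the reduced basis is unique for a fixed ordering).
Buchberger on the first generating set:
f_1 = 6*p**2 - 7*p*r - 3/2*p - 7*r - 21, LT = p**2.
f_2 = 4*p + 4*r**2 - 8, LT = p.

S(f_1,f_2): lcm = p**2. S = -p*r**2 - 7/6*p*r + 7/4*p - 7/6*r - 7/2.
  leading term p*r**2: subtract (-1/4*r**2)·f_2 from -p*r**2 - 7/6*p*r + 7/4*p - 7/6*r - 7/2 → -7/6*p*r + 7/4*p + r**4 - 2*r**2 - 7/6*r - 7/2
  leading term p*r: subtract (-7/24*r)·f_2 from -7/6*p*r + 7/4*p + r**4 - 2*r**2 - 7/6*r - 7/2 → 7/4*p + r**4 + 7/6*r**3 - 2*r**2 - 7/2*r - 7/2
  leading term p: subtract (7/16)·f_2 from 7/4*p + r**4 + 7/6*r**3 - 2*r**2 - 7/2*r - 7/2 → r**4 + 7/6*r**3 - 15/4*r**2 - 7/2*r
  leading term r**4: no divisor's leading term divides it; move r**4 to the remainder.
  leading term r**3: no divisor's leading term divides it; move 7/6*r**3 to the remainder.
  leading term r**2: no divisor's leading term divides it; move -15/4*r**2 to the remainder.
  leading term r: no divisor's leading term divides it; move -7/2*r to the remainder.
  remainder r**4 + 7/6*r**3 - 15/4*r**2 - 7/2*r ≠ 0; add g_3 = r**4 + 7/6*r**3 - 15/4*r**2 - 7/2*r to the basis.

The other S-polynomials (S(f_1,g_3), S(f_2,g_3)) all reduce to 0 modulo the current basis, so we have a Gröbner basis.
Inter-reduce: drop elements whose leading term is divisible by another's, tail-reduce, and make monic.
Reduced Gröbner basis: {p + r**2 - 2, r**4 + 7/6*r**3 - 15/4*r**2 - 7/2*r}.

Buchberger on the second generating set:
h_1 = -24*p**2 + 28*p*r + 18*p + 12*r**2 + 28*r + 60, LT = p**2.
h_2 = -12*p**2 + 14*p*r + 15*p + 12*r**2 + 19*r + 21, LT = p**2.

S(h_1,h_2): lcm = p**2. S = 1/2*p + 1/2*r**2 + 5/12*r - 3/4.
  leading term p: no divisor's leading term divides it; move 1/2*p to the remainder.
  leading term r**2: no divisor's leading term divides it; move 1/2*r**2 to the remainder.
  leading term r: no divisor's leading term divides it; move 5/12*r to the remainder.
  leading term 1: no divisor's leading term divides it; move -3/4 to the remainder.
  remainder 1/2*p + 1/2*r**2 + 5/12*r - 3/4 ≠ 0; add k_3 = 1/2*p + 1/2*r**2 + 5/12*r - 3/4 to the basis.

S(h_1,k_3): lcm = p**2. S = -p*r**2 - 2*p*r + 3/4*p - 1/2*r**2 - 7/6*r - 5/2.
  leading term p*r**2: subtract (-2*r**2)·k_3 from -p*r**2 - 2*p*r + 3/4*p - 1/2*r**2 - 7/6*r - 5/2 → -2*p*r + 3/4*p + r**4 + 5/6*r**3 - 2*r**2 - 7/6*r - 5/2
  leading term p*r: subtract (-4*r)·k_3 from -2*p*r + 3/4*p + r**4 + 5/6*r**3 - 2*r**2 - 7/6*r - 5/2 → 3/4*p + r**4 + 17/6*r**3 - 1/3*r**2 - 25/6*r - 5/2
  leading term p: subtract (3/2)·k_3 from 3/4*p + r**4 + 17/6*r**3 - 1/3*r**2 - 25/6*r - 5/2 → r**4 + 17/6*r**3 - 13/12*r**2 - 115/24*r - 11/8
  leading term r**4: no divisor's leading term divides it; move r**4 to the remainder.
  leading term r**3: no divisor's leading term divides it; move 17/6*r**3 to the remainder.
  leading term r**2: no divisor's leading term divides it; move -13/12*r**2 to the remainder.
  leading term r: no divisor's leading term divides it; move -115/24*r to the remainder.
  leading term 1: no divisor's leading term divides it; move -11/8 to the remainder.
  remainder r**4 + 17/6*r**3 - 13/12*r**2 - 115/24*r - 11/8 ≠ 0; add k_4 = r**4 + 17/6*r**3 - 13/12*r**2 - 115/24*r - 11/8 to the basis.

The other S-polynomials (S(h_2,k_3), S(h_1,k_4), S(h_2,k_4), S(k_3,k_4)) all reduce to 0 modulo the current basis, so we have a Gröbner basis.
Inter-reduce: drop elements whose leading term is divisible by another's, tail-reduce, and make monic.
Reduced Gröbner basis: {p + r**2 + 5/6*r - 3/2, r**4 + 17/6*r**3 - 13/12*r**2 - 115/24*r - 11/8}.

Since the reduced bases disagree, the two ideals are not the same.

No, the ideals differ.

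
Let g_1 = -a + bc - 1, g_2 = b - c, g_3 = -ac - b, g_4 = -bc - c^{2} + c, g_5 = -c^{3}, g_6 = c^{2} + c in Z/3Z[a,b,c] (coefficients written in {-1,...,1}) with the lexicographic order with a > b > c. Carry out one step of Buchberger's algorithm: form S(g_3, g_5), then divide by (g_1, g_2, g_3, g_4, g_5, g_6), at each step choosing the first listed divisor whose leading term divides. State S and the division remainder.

S(g_3, g_5) = bc^{2}; remainder on division = 0.

lcm(LM(g_3), LM(g_5)) = ac^{3}.
S = (lcm/LT(g_3))·g_3 − (lcm/LT(g_5))·g_5 = bc^{2}.
Reduce S modulo (g_1, g_2, g_3, g_4, g_5, g_6) in that order:
  leading term bc^{2}: subtract (c^{2})·g_2 from bc^{2} → c^{3}
  leading term c^{3}: subtract (-1)·g_5 from c^{3} → 0
The remainder is 0, so this S-polynomial contributes no new basis element.
This is the inner loop of Buchberger's algorithm — each nonzero remainder becomes a new basis element.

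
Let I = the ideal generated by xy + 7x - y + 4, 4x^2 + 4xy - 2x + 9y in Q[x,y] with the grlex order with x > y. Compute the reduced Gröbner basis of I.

The reduced Gröbner basis is the canonical form of the ideal for this ordering.

f_1 = xy + 7x - y + 4, LT = xy.
f_2 = 4x^2 + 4xy - 2x + 9y, LT = x^2.

S(f_1,f_2): lcm = x^2y. S = -xy^2 + 7x^2 - 1/2xy - 9/4y^2 + 4x.
  leading term xy^2: subtract (-y)·f_1 from -xy^2 + 7x^2 - 1/2xy - 9/4y^2 + 4x → 7x^2 + 13/2xy - 13/4y^2 + 4x + 4y
  leading term x^2: subtract (7/4)·f_2 from 7x^2 + 13/2xy - 13/4y^2 + 4x + 4y → -1/2xy - 13/4y^2 + 15/2x - 47/4y
  leading term xy: subtract (-1/2)·f_1 from -1/2xy - 13/4y^2 + 15/2x - 47/4y → -13/4y^2 + 11x - 49/4y + 2
  leading term y^2: no divisor's leading term divides it; move -13/4y^2 to the remainder.
  leading term x: no divisor's leading term divides it; move 11x to the remainder.
  leading term y: no divisor's leading term divides it; move -49/4y to the remainder.
  leading term 1: no divisor's leading term divides it; move 2 to the remainder.
  remainder -13/4y^2 + 11x - 49/4y + 2 ≠ 0; add g_3 = -13/4y^2 + 11x - 49/4y + 2 to the basis.

The other S-polynomials (S(f_1,g_3), S(f_2,g_3)) all reduce to 0 modulo the current basis, so we have a Gröbner basis.

G = {x^2 - 15/2x + 13/4y - 4, xy + 7x - y + 4, y^2 - 44/13x + 49/13y - 8/13}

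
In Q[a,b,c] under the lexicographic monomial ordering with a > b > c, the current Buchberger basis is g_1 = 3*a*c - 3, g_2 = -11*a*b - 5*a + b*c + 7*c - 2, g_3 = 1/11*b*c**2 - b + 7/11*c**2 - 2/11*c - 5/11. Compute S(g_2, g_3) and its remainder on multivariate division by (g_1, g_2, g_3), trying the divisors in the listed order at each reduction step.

S(g_2, g_3) = 11*a*b - 72/11*a*c**2 + 2*a*c + 5*a - 1/11*b*c**3 - 7/11*c**3 + 2/11*c**2; remainder on division = 0.

lcm(LM(g_2), LM(g_3)) = a*b*c**2.
S = (lcm/LT(g_2))·g_2 − (lcm/LT(g_3))·g_3 = 11*a*b - 72/11*a*c**2 + 2*a*c + 5*a - 1/11*b*c**3 - 7/11*c**3 + 2/11*c**2.
Reduce S modulo (g_1, g_2, g_3) in that order:
  leading term a*b: subtract (-1)·g_2 from 11*a*b - 72/11*a*c**2 + 2*a*c + 5*a - 1/11*b*c**3 - 7/11*c**3 + 2/11*c**2 → -72/11*a*c**2 + 2*a*c - 1/11*b*c**3 + b*c - 7/11*c**3 + 2/11*c**2 + 7*c - 2
  leading term a*c**2: subtract (-24/11*c)·g_1 from -72/11*a*c**2 + 2*a*c - 1/11*b*c**3 + b*c - 7/11*c**3 + 2/11*c**2 + 7*c - 2 → 2*a*c - 1/11*b*c**3 + b*c - 7/11*c**3 + 2/11*c**2 + 5/11*c - 2
  leading term a*c: subtract (2/3)·g_1 from 2*a*c - 1/11*b*c**3 + b*c - 7/11*c**3 + 2/11*c**2 + 5/11*c - 2 → -1/11*b*c**3 + b*c - 7/11*c**3 + 2/11*c**2 + 5/11*c
  leading term b*c**3: subtract (-c)·g_3 from -1/11*b*c**3 + b*c - 7/11*c**3 + 2/11*c**2 + 5/11*c → 0
The remainder is 0, so this S-polynomial contributes no new basis element.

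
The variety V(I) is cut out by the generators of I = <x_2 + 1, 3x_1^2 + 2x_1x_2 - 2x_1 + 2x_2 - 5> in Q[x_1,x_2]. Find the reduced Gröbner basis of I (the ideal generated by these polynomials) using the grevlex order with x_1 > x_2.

G = {x_1^2 - 4/3x_1 - 7/3, x_2 + 1}

The reduced Gröbner basis is the canonical form of the ideal for this ordering.

f_1 = x_2 + 1, LT = x_2.
f_2 = 3x_1^2 + 2x_1x_2 - 2x_1 + 2x_2 - 5, LT = x_1^2.

The S-polynomials (S(f_1,f_2)) all reduce to 0 modulo the current basis, so we have a Gröbner basis.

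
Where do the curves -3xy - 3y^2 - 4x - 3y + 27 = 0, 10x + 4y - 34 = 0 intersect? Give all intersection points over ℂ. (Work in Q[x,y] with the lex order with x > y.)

Compute a lex Gröbner basis by Buchberger's algorithm.
f_1 = -3xy - 4x - 3y^2 - 3y + 27, LT = xy.
f_2 = 10x + 4y - 34, LT = x.

S(f_1,f_2): lcm = xy. S = 4/3x + 3/5y^2 + 22/5y - 9.
  leading term x: subtract (2/15)·f_2 from 4/3x + 3/5y^2 + 22/5y - 9 → 3/5y^2 + 58/15y - 67/15
  leading term y^2: no divisor's leading term divides it; move 3/5y^2 to the remainder.
  leading term y: no divisor's leading term divides it; move 58/15y to the remainder.
  leading term 1: no divisor's leading term divides it; move -67/15 to the remainder.
  remainder 3/5y^2 + 58/15y - 67/15 ≠ 0; add h_3 = 3/5y^2 + 58/15y - 67/15 to the basis.

The other S-polynomials (S(f_1,h_3), S(f_2,h_3)) all reduce to 0 modulo the current basis, so we have a Gröbner basis.
Inter-reduce: drop elements whose leading term is divisible by another's, tail-reduce, and make monic.
Reduced Gröbner basis: {x + 2/5y - 17/5, y^2 + 58/9y - 67/9}.

The lex basis is triangular: the last element involves only y. Solving y^2 + 58/9y - 67/9 = 0 gives y ∈ {-67/9, 1}; substituting each value into the earlier elements determines the remaining variables.
  y = -67/9: the earlier basis element becomes x - 287/45 = 0, giving x = 287/45 — point (287/45, -67/9).
  y = 1: the earlier basis element becomes x - 3 = 0, giving x = 3 — point (3, 1).
Each listed point satisfies every original equation (direct substitution).

{(287/45, -67/9), (3, 1)}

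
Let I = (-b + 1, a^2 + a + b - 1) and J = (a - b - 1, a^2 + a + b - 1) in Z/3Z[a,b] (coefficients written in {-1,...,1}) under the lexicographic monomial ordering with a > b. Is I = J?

Since reduced Gröbner bases are canonical representatives of ideals under a given ordering, it suffices to compute and compare them.
Buchberger on the first generating set:
f_1 = -b + 1, LT = b.
f_2 = a^2 + a + b - 1, LT = a^2.

The S-polynomials (S(f_1,f_2)) all reduce to 0 modulo the current basis, so we have a Gröbner basis.
Inter-reduce: drop elements whose leading term is divisible by another's, tail-reduce, and make monic.
Reduced Gröbner basis: {a^2 + a, b - 1}.

Buchberger on the second generating set:
h_1 = a - b - 1, LT = a.
h_2 = a^2 + a + b - 1, LT = a^2.

S(h_1,h_2): lcm = a^2. S = -ab + a - b + 1.
  leading term ab: subtract (-b)·h_1 from -ab + a - b + 1 → a - b^2 + b + 1
  leading term a: subtract (1)·h_1 from a - b^2 + b + 1 → -b^2 - b - 1
  leading term b^2: no divisor's leading term divides it; move -b^2 to the remainder.
  leading term b: no divisor's leading term divides it; move -b to the remainder.
  leading term 1: no divisor's leading term divides it; move -1 to the remainder.
  remainder -b^2 - b - 1 ≠ 0; add k_3 = -b^2 - b - 1 to the basis.

The other S-polynomials (S(h_1,k_3), S(h_2,k_3)) all reduce to 0 modulo the current basis, so we have a Gröbner basis.
Inter-reduce: drop elements whose leading term is divisible by another's, tail-reduce, and make monic.
Reduced Gröbner basis: {a - b - 1, b^2 + b + 1}.

Since the reduced bases disagree, the two ideals are not the same.

No, the ideals differ.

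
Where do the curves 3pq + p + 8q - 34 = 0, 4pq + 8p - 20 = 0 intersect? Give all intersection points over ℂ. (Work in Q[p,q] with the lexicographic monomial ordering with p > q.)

Compute a lex Gröbner basis by Buchberger's algorithm.
f_1 = 3pq + p + 8q - 34, LT = pq.
f_2 = 4pq + 8p - 20, LT = pq.

S(f_1,f_2): lcm = pq. S = -\tfrac{5}{3}p + \tfrac{8}{3}q - \tfrac{19}{3}.
  leading term p: no divisor's leading term divides it; move -\tfrac{5}{3}p to the remainder.
  leading term q: no divisor's leading term divides it; move \tfrac{8}{3}q to the remainder.
  leading term 1: no divisor's leading term divides it; move -\tfrac{19}{3} to the remainder.
  remainder -\tfrac{5}{3}p + \tfrac{8}{3}q - \tfrac{19}{3} ≠ 0; add h_3 = -\tfrac{5}{3}p + \tfrac{8}{3}q - \tfrac{19}{3} to the basis.

S(f_1,h_3): lcm = pq. S = \tfrac{1}{3}p + \tfrac{8}{5}q^{2} - \tfrac{17}{15}q - \tfrac{34}{3}.
  leading term p: subtract (-\tfrac{1}{5})·h_3 from \tfrac{1}{3}p + \tfrac{8}{5}q^{2} - \tfrac{17}{15}q - \tfrac{34}{3} → \tfrac{8}{5}q^{2} - \tfrac{3}{5}q - \tfrac{63}{5}
  leading term q^{2}: no divisor's leading term divides it; move \tfrac{8}{5}q^{2} to the remainder.
  leading term q: no divisor's leading term divides it; move -\tfrac{3}{5}q to the remainder.
  leading term 1: no divisor's leading term divides it; move -\tfrac{63}{5} to the remainder.
  remainder \tfrac{8}{5}q^{2} - \tfrac{3}{5}q - \tfrac{63}{5} ≠ 0; add h_4 = \tfrac{8}{5}q^{2} - \tfrac{3}{5}q - \tfrac{63}{5} to the basis.

The other S-polynomials (S(f_2,h_3), S(f_1,h_4), S(f_2,h_4), S(h_3,h_4)) all reduce to 0 modulo the current basis, so we have a Gröbner basis.
Inter-reduce: drop elements whose leading term is divisible by another's, tail-reduce, and make monic.
Reduced Gröbner basis: {p - \tfrac{8}{5}q + \tfrac{19}{5}, q^{2} - \tfrac{3}{8}q - \tfrac{63}{8}}.

From the last basis element, q^{2} - \tfrac{3}{8}q - \tfrac{63}{8} = 0, so q takes values in {-21/8, 3}. Each choice, substituted upward through the basis, yields the corresponding point(s) of the solution set.
  q = -21/8: the earlier basis element becomes p + 8 = 0, giving p = -8 — point (-8, -21/8).
  q = 3: the earlier basis element becomes p - 1 = 0, giving p = 1 — point (1, 3).
Check: every point annihilates each of the original generators.
A lex Gröbner basis triangularizes the system, enabling back-substitution.

{(-8, -21/8), (1, 3)}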